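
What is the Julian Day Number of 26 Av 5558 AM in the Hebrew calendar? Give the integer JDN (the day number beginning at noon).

2377986

Equivalently 8 August 1798 (Gregorian).
JDN 2299161 is 15 October 1582 CE (Gregorian); the target day is +78825 days from there, so JDN = 2377986.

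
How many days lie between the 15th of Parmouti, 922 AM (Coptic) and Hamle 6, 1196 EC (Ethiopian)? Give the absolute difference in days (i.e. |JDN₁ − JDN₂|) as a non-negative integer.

JDN of the first date = 2161649.
JDN of the second date = 2161000.
|2161000 − 2161649| = 649.

649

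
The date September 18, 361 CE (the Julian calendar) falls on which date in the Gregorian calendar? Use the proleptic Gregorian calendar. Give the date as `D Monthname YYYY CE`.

19 September 361 CE

For dates in this range the Gregorian date is 1 day ahead of the Julian.
18 September 361 Julian + 1 day → 19 September 361 Gregorian.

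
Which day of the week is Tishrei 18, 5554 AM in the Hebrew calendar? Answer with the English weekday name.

Tuesday

In the Gregorian calendar this is 24 September 1793 (JDN 2376207).
JDN 2376207 mod 7 = 1, and JDN 0 was a Monday, so this is a Tuesday.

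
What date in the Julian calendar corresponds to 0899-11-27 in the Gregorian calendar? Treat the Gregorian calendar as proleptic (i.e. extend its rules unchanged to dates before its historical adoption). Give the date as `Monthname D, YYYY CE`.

The Julian–Gregorian offset here is 4 days (Julian trailing).
27 November 899 Gregorian − 4 days → 23 November 899 Julian.

November 23, 899 CE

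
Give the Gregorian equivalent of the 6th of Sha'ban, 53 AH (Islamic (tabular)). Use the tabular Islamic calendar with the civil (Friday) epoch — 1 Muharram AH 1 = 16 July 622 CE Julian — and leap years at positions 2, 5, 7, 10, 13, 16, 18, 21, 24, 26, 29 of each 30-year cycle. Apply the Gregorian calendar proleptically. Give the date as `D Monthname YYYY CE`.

Both dates share Julian Day Number 1967079; in the Gregorian calendar that is 30 July 673 CE.

30 July 673 CE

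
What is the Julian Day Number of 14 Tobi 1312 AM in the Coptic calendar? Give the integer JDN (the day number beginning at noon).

Equivalently 20 January 1596 (Gregorian).
JDN 2299161 is 15 October 1582 CE (Gregorian); the target day is +4845 days from there, so JDN = 2304006.

2304006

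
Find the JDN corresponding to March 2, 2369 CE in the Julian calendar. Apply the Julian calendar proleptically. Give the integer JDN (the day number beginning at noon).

Equivalently 18 March 2369 (Gregorian).
JDN 2299161 is 15 October 1582 CE (Gregorian); the target day is +287235 days from there, so JDN = 2586396.

2586396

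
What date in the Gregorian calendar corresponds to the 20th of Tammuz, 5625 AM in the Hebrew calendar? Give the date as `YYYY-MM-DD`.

Julian Day Number of the source date = 2402432.
Converting JDN 2402432 to the Gregorian calendar gives 14 July 1865 CE.

1865-07-14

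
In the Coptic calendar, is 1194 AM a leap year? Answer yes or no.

no

1194 mod 4 = 2; in the Coptic calendar a year is leap when year mod 4 = 3, so it is a common year.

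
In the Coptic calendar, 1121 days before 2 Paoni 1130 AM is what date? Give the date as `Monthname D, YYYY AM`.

Counting 1121 days back from JDN 2237668 reaches JDN 2236547, which is Pashons 7, 1127 AM.

Pashons 7, 1127 AM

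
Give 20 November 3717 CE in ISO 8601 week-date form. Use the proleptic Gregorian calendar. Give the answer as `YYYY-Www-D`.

3717-W46-6

The weekday is Saturday (ISO weekday 6).
That Saturday belongs to ISO week 46 of ISO year 3717.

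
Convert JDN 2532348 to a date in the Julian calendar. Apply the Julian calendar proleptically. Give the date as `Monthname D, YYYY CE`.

March 11, 2221 CE

JDN 2532348 is 26 March 2221 in the Gregorian calendar.
In the Julian calendar that day is March 11, 2221 CE.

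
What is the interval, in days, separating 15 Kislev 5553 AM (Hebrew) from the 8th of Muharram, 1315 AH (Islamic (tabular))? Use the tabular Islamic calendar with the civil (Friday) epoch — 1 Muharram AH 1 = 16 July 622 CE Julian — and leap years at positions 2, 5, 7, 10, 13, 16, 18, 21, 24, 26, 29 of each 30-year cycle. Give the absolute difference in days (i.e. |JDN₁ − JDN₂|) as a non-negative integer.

38176

JDN of the first date = 2375909.
JDN of the second date = 2414085.
|2414085 − 2375909| = 38176.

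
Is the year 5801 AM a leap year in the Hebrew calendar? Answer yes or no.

yes

Hebrew year 5801 is year 6 of its 19-year Metonic cycle; leap years are at positions 3, 6, 8, 11, 14, 17, 19, so it is a leap year (13 months).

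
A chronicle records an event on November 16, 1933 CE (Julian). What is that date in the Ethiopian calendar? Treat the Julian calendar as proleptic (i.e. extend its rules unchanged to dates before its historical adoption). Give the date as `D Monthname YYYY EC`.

20 Hidar 1926 EC

Julian Day Number of the source date = 2427406.
Converting JDN 2427406 to the Ethiopian calendar gives 20 Hidar 1926 EC.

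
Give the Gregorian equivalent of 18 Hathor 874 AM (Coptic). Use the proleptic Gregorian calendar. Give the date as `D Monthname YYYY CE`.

21 November 1157 CE

Julian Day Number of the source date = 2143970.
Converting JDN 2143970 to the Gregorian calendar gives 21 November 1157 CE.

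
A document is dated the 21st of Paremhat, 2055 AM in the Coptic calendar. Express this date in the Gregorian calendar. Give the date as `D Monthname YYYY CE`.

Julian Day Number of the source date = 2575453.
Converting JDN 2575453 to the Gregorian calendar gives 2 April 2339 CE.

2 April 2339 CE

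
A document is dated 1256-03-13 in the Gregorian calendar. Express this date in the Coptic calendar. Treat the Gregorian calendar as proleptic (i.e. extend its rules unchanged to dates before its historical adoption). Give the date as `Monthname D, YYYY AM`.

Both dates share Julian Day Number 2179877; in the Coptic calendar that is 10 Paremhat 972 AM.

Paremhat 10, 972 AM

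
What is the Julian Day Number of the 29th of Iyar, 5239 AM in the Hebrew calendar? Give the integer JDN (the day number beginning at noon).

2261402

Equivalently 29 May 1479 (proleptic Gregorian).
JDN 2451545 is 1 January 2000 CE (Gregorian); the target day is −190143 days from there, so JDN = 2261402.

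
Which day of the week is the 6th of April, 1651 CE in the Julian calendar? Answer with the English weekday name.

Sunday

Equivalently 16 April 1651 Gregorian, JDN 2324181.
Since JDN mod 7 = 6 (0 = Monday), the day is Sunday.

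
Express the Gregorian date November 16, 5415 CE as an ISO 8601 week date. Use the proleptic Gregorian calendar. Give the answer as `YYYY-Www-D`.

The weekday is Thursday (ISO weekday 4).
That Thursday belongs to ISO week 46 of ISO year 5415.

5415-W46-4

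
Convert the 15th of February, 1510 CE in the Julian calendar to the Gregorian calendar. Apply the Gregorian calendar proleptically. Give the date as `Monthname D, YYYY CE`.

The Julian–Gregorian offset here is 10 days (Julian trailing).
15 February 1510 Julian + 10 days → 25 February 1510 Gregorian.

February 25, 1510 CE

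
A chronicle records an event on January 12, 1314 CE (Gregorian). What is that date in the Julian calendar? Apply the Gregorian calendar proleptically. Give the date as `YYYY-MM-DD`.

1314-01-04

The Julian–Gregorian offset here is 8 days (Julian trailing).
12 January 1314 Gregorian − 8 days → 4 January 1314 Julian.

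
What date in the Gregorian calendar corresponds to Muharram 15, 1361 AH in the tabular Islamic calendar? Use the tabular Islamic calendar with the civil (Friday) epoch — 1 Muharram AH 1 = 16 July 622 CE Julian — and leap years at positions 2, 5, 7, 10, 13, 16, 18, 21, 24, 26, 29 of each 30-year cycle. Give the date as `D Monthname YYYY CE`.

Julian Day Number of the source date = 2430393.
Converting JDN 2430393 to the Gregorian calendar gives 2 February 1942 CE.

2 February 1942 CE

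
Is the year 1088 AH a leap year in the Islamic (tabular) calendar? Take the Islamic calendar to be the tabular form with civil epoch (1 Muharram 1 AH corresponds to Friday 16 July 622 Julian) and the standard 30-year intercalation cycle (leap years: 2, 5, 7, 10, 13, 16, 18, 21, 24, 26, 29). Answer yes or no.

Year 1088 AH is year 8 of its 30-year cycle; leap positions are 2, 5, 7, 10, 13, 16, 18, 21, 24, 26, 29, so it is a common year (354 days).

no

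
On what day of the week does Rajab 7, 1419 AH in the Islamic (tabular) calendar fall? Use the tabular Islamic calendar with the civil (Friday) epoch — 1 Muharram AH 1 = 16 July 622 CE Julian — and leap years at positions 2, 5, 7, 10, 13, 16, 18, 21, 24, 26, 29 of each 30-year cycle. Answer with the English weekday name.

Wednesday

In the Gregorian calendar this is 28 October 1998 (JDN 2451115).
Since JDN mod 7 = 2 (0 = Monday), the day is Wednesday.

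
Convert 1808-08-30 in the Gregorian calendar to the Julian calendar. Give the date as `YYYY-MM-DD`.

1808-08-18

The Julian–Gregorian offset here is 12 days (Julian trailing).
30 August 1808 Gregorian − 12 days → 18 August 1808 Julian.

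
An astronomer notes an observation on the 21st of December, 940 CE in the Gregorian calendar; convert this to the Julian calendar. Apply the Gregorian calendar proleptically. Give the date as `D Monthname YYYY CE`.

16 December 940 CE

At this point the Julian calendar is 5 days behind the Gregorian.
21 December 940 Gregorian − 5 days → 16 December 940 Julian.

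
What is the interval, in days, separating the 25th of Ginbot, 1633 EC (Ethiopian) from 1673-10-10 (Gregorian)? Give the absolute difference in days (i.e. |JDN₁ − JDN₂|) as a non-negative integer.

First date → JDN 2320573; second date → JDN 2332394.
The interval is |2320573 − 2332394| = 11821 days.

11821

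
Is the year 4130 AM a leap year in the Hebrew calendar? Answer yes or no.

Hebrew year 4130 is year 7 of its 19-year Metonic cycle; leap years are at positions 3, 6, 8, 11, 14, 17, 19, so it is a common year (12 months).

no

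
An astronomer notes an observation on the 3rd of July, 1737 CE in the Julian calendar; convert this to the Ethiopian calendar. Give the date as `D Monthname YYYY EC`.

9 Hamle 1729 EC

Both dates share Julian Day Number 2355681; in the Ethiopian calendar that is 9 Hamle 1729 EC.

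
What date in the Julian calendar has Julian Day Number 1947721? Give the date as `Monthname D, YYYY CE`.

JDN 1947721 is 30 July 620 in the proleptic Gregorian calendar.
In the Julian calendar that day is July 27, 620 CE.

July 27, 620 CE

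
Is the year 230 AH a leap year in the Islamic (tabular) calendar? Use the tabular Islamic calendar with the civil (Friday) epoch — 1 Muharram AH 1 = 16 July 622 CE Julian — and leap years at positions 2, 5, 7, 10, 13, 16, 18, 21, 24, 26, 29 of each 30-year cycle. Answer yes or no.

no

Year 230 AH is year 20 of its 30-year cycle; leap positions are 2, 5, 7, 10, 13, 16, 18, 21, 24, 26, 29, so it is a common year (354 days).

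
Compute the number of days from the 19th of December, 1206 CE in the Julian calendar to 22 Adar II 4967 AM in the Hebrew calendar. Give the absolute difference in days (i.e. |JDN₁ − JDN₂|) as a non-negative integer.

94

JDN of the first date = 2161902.
JDN of the second date = 2161996.
|2161996 − 2161902| = 94.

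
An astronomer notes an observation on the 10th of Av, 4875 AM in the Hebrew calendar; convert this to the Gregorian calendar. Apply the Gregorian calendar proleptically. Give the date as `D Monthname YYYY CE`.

Julian Day Number of the source date = 2128525.
Converting JDN 2128525 to the Gregorian calendar gives 9 August 1115 CE.

9 August 1115 CE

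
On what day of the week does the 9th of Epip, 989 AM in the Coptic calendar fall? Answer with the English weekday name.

This is JDN 2186205 (10 July 1273 Gregorian).
Since JDN mod 7 = 0 (0 = Monday), the day is Monday.

Monday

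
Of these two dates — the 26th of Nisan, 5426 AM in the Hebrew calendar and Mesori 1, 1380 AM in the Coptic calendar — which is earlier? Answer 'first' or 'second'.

Converting both to JDN: 2329675 vs 2329040; the smaller is the second.

second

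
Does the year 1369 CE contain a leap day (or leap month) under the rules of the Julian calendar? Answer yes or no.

1369 mod 4 = 1, so it is a common year in the Julian calendar.

no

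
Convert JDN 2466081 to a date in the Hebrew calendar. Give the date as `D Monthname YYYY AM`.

JDN 2466081 is 19 October 2039 in the Gregorian calendar.
In the Hebrew calendar that day is 1 Cheshvan 5800 AM.

1 Cheshvan 5800 AM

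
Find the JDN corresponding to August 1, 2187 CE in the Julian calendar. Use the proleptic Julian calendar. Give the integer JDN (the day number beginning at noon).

In the Gregorian calendar the same day is 15 August 2187.
JDN 2299161 is 15 October 1582 CE (Gregorian); the target day is +220911 days from there, so JDN = 2520072.

2520072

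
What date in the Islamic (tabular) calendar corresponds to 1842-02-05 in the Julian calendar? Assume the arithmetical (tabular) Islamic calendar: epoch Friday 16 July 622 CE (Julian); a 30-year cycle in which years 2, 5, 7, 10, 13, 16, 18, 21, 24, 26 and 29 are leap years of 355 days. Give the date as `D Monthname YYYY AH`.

6 Muharram 1258 AH

The source date corresponds to 17 February 1842 in the Gregorian calendar (JDN 2393884).
That day falls on 6 Muharram 1258 AH in the tabular Islamic calendar.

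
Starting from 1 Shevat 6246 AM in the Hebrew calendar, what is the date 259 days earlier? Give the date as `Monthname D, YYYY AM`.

Iyar 8, 6245 AM

The starting date is JDN 2629060; 2629060 − 259 = 2628801.
JDN 2628801 corresponds to Iyar 8, 6245 AM.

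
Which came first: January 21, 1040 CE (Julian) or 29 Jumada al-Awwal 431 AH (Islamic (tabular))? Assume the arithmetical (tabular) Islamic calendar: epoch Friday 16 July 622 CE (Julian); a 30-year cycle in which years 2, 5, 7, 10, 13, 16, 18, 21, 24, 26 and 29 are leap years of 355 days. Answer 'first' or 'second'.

The two dates have Julian Day Numbers 2100938 and 2100964 respectively.
Since 2100938 < 2100964, the first date comes first.

first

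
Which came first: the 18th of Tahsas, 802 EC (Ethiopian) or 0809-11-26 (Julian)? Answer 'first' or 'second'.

second

The two dates have Julian Day Numbers 2016893 and 2016875 respectively.
Since 2016875 < 2016893, the second date comes first.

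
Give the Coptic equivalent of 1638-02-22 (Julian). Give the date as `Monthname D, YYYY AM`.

Julian Day Number of the source date = 2319390.
Converting JDN 2319390 to the Coptic calendar gives 28 Meshir 1354 AM.

Meshir 28, 1354 AM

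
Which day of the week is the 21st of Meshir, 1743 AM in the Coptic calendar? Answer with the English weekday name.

Sunday

In the Gregorian calendar this is 28 February 2027 (JDN 2461465).
Since JDN mod 7 = 6 (0 = Monday), the day is Sunday.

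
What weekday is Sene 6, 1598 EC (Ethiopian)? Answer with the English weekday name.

Saturday

Equivalently 10 June 1606 Gregorian, JDN 2307800.
Since JDN mod 7 = 5 (0 = Monday), the day is Saturday.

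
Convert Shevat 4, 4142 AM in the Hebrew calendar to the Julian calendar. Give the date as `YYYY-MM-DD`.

Julian Day Number of the source date = 1860587.
Converting JDN 1860587 to the Julian calendar gives 4 January 382 CE.

0382-01-04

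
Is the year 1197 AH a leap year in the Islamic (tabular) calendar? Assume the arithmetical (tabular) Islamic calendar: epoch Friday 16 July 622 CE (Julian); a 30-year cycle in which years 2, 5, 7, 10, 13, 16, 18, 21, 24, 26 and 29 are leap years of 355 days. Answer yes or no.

Year 1197 AH is year 27 of its 30-year cycle; leap positions are 2, 5, 7, 10, 13, 16, 18, 21, 24, 26, 29, so it is a common year (354 days).

no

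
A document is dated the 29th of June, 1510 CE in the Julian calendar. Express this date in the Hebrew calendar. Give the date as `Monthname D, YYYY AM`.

Tammuz 21, 5270 AM

The source date corresponds to 9 July 1510 in the proleptic Gregorian calendar (JDN 2272765).
That day falls on 21 Tammuz 5270 AM in the Hebrew calendar.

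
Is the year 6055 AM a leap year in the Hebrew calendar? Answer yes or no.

no

Hebrew year 6055 is year 13 of its 19-year Metonic cycle; leap years are at positions 3, 6, 8, 11, 14, 17, 19, so it is a common year (12 months).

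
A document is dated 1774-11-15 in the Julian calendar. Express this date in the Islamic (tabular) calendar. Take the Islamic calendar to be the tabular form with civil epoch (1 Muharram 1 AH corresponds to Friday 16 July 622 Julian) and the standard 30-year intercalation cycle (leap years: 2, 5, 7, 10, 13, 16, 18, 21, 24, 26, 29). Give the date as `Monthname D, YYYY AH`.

Both dates share Julian Day Number 2369330; in the tabular Islamic calendar that is 22 Ramadan 1188 AH.

Ramadan 22, 1188 AH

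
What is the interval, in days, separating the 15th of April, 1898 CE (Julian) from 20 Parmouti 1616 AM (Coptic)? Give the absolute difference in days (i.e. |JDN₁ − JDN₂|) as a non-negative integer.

731

JDN of the first date = 2414407.
JDN of the second date = 2415138.
|2415138 − 2414407| = 731.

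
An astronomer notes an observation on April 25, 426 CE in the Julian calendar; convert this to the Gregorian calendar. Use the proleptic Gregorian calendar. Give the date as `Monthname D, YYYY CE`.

For dates in this range the Gregorian date is 1 day ahead of the Julian.
25 April 426 Julian + 1 day → 26 April 426 Gregorian.

April 26, 426 CE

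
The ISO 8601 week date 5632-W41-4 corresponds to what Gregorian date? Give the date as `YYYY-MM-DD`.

ISO week 1 of 5632 is the week containing the first Thursday of 5632.
Week 41, day 4 (Thursday) lands on 5632-10-07.

5632-10-07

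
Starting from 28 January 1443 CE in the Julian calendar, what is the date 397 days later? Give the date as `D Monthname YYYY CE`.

29 February 1444 CE

JDN of 28 January 1443 CE = 2248141.
2248141 + 397 = 2248538.
JDN 2248538 in the Julian calendar is 29 February 1444 CE.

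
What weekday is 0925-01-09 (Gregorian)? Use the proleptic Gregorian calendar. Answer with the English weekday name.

Tuesday

2058918 ≡ 1 (mod 7); counting from Monday = 0 gives Tuesday.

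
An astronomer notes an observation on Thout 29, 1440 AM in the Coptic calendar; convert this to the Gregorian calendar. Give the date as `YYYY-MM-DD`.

Both dates share Julian Day Number 2350653; in the Gregorian calendar that is 8 October 1723 CE.

1723-10-08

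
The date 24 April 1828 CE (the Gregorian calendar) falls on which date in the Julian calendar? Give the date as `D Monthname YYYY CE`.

12 April 1828 CE

At this point the Julian calendar is 12 days behind the Gregorian.
24 April 1828 Gregorian − 12 days → 12 April 1828 Julian.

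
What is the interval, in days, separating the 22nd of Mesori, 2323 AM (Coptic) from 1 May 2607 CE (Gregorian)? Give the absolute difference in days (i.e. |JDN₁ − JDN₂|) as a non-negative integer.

JDN of the first date = 2673491.
JDN of the second date = 2673367.
|2673367 − 2673491| = 124.

124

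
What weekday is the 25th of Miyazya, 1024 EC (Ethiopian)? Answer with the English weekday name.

In the proleptic Gregorian calendar this is 26 April 1032 (JDN 2098106).
Since JDN mod 7 = 3 (0 = Monday), the day is Thursday.

Thursday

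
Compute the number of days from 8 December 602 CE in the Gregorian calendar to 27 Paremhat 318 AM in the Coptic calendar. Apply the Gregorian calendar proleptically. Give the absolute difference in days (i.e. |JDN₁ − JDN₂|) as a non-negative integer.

First date → JDN 1941277; second date → JDN 1941020.
The interval is |1941277 − 1941020| = 257 days.

257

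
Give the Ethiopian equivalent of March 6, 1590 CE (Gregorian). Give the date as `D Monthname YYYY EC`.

30 Yekatit 1582 EC

Julian Day Number of the source date = 2301860.
Converting JDN 2301860 to the Ethiopian calendar gives 30 Yekatit 1582 EC.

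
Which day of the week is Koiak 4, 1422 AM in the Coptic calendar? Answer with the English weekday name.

In the Gregorian calendar this is 11 December 1705 (JDN 2344143).
2344143 ≡ 4 (mod 7); counting from Monday = 0 gives Friday.

Friday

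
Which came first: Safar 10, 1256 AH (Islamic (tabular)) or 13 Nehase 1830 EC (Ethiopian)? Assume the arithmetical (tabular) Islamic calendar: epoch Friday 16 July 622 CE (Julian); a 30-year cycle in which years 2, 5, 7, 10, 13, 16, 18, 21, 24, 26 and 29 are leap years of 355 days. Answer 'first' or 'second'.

second

Converting both to JDN: 2393209 vs 2392605; the smaller is the second.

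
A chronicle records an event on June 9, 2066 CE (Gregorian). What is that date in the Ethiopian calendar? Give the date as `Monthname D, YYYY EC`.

Both dates share Julian Day Number 2475811; in the Ethiopian calendar that is 2 Sene 2058 EC.

Sene 2, 2058 EC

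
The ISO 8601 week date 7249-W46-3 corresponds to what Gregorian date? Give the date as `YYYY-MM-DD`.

7249-11-17

ISO week 1 of 7249 is the week containing the first Thursday of 7249.
Week 46, day 3 (Wednesday) lands on 7249-11-17.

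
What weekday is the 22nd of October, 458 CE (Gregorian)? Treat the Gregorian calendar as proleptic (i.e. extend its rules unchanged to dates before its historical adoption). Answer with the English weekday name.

Since JDN mod 7 = 1 (0 = Monday), the day is Tuesday.

Tuesday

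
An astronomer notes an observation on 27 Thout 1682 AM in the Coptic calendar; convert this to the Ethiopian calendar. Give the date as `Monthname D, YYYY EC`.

Both dates share Julian Day Number 2439041; in the Ethiopian calendar that is 27 Meskerem 1958 EC.

Meskerem 27, 1958 EC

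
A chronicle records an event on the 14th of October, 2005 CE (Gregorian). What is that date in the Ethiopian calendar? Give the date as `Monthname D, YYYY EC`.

Both dates share Julian Day Number 2453658; in the Ethiopian calendar that is 4 Tikimt 1998 EC.

Tikimt 4, 1998 EC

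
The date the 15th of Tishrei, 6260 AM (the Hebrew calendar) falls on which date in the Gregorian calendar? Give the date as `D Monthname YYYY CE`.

19 October 2499 CE

Both dates share Julian Day Number 2634093; in the Gregorian calendar that is 19 October 2499 CE.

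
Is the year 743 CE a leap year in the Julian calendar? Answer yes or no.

743 mod 4 = 3, so it is a common year in the Julian calendar.

no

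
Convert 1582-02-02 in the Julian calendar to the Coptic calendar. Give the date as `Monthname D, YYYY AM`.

Meshir 8, 1298 AM

Julian Day Number of the source date = 2298916.
Converting JDN 2298916 to the Coptic calendar gives 8 Meshir 1298 AM.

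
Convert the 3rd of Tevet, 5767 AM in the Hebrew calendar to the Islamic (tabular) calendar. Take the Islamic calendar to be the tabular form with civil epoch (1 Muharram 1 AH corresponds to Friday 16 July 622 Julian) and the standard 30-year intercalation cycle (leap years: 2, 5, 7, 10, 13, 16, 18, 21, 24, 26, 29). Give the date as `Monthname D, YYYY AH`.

Dhu al-Hijjah 3, 1427 AH

Both dates share Julian Day Number 2454094; in the tabular Islamic calendar that is 3 Dhu al-Hijjah 1427 AH.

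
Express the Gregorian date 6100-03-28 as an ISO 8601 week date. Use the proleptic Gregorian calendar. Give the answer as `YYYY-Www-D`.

6100-W12-7

The weekday is Sunday (ISO weekday 7).
That Sunday belongs to ISO week 12 of ISO year 6100.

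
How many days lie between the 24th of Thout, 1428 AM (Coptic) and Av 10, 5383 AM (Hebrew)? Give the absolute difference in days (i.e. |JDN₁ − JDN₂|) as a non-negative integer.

JDN of the first date = 2346265.
JDN of the second date = 2314066.
|2314066 − 2346265| = 32199.

32199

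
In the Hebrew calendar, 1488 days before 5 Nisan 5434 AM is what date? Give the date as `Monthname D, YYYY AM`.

Adar 23, 5430 AM

Counting 1488 days back from JDN 2332577 reaches JDN 2331089, which is Adar 23, 5430 AM.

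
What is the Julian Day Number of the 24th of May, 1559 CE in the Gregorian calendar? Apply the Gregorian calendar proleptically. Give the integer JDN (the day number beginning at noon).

JDN 2400001 is 17 November 1858 CE (Gregorian), MJD 0; the target day is −109385 days from there, so JDN = 2290616.

2290616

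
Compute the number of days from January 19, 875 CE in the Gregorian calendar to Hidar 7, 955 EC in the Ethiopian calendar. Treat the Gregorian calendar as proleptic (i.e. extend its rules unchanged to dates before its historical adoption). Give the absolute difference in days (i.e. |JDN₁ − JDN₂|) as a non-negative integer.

First date → JDN 2040666; second date → JDN 2072735.
The interval is |2040666 − 2072735| = 32069 days.

32069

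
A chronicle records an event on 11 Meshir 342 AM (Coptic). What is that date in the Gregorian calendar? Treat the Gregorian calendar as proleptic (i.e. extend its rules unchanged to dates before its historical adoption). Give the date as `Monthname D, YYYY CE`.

Julian Day Number of the source date = 1949740.
Converting JDN 1949740 to the Gregorian calendar gives 8 February 626 CE.

February 8, 626 CE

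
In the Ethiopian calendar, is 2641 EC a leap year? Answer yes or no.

no

2641 mod 4 = 1; in the Ethiopian calendar a year is leap when year mod 4 = 3, so it is a common year.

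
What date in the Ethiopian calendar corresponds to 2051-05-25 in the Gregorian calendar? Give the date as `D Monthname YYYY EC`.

17 Ginbot 2043 EC

Julian Day Number of the source date = 2470317.
Converting JDN 2470317 to the Ethiopian calendar gives 17 Ginbot 2043 EC.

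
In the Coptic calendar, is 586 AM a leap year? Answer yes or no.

no

586 mod 4 = 2; in the Coptic calendar a year is leap when year mod 4 = 3, so it is a common year.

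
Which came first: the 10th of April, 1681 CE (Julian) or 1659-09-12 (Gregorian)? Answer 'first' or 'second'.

Converting both to JDN: 2335143 vs 2327252; the smaller is the second.

second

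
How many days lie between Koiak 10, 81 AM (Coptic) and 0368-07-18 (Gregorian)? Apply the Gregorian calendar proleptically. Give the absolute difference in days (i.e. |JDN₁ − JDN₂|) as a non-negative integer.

First date → JDN 1854349; second date → JDN 1855668.
The interval is |1854349 − 1855668| = 1319 days.

1319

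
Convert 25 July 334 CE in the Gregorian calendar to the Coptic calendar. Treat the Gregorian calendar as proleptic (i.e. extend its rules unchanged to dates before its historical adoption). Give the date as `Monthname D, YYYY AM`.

Julian Day Number of the source date = 1843256.
Converting JDN 1843256 to the Coptic calendar gives 30 Epip 50 AM.

Epip 30, 50 AM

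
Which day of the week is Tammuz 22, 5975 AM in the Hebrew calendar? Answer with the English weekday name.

Thursday

This is JDN 2530272 (20 July 2215 Gregorian).
2530272 ≡ 3 (mod 7); counting from Monday = 0 gives Thursday.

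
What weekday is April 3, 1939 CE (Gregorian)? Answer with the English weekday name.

Since JDN mod 7 = 0 (0 = Monday), the day is Monday.

Monday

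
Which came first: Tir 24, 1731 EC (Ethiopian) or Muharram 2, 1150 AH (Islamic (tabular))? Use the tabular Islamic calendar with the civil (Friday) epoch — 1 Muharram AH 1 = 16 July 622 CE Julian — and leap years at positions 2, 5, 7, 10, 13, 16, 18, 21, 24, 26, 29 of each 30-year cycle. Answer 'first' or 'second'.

Converting both to JDN: 2356246 vs 2355608; the smaller is the second.

second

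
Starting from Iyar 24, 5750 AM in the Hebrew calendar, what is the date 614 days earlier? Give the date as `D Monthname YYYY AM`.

The starting date is JDN 2448031; 2448031 − 614 = 2447417.
JDN 2447417 corresponds to 1 Tishrei 5749 AM.

1 Tishrei 5749 AM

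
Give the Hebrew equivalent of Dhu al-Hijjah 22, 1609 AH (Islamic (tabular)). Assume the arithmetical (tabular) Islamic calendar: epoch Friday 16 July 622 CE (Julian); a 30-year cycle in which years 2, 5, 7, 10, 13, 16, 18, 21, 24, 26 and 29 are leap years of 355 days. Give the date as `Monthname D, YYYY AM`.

Av 23, 5943 AM

Both dates share Julian Day Number 2518608; in the Hebrew calendar that is 23 Av 5943 AM.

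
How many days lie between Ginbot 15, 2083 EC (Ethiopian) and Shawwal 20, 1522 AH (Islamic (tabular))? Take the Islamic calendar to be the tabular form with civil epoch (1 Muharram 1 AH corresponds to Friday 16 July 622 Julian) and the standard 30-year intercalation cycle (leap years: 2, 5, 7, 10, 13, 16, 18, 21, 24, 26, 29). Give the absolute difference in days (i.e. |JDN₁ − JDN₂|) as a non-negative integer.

First date → JDN 2484925; second date → JDN 2487717.
The interval is |2484925 − 2487717| = 2792 days.

2792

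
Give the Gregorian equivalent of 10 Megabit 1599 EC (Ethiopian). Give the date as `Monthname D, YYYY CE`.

March 16, 1607 CE

Julian Day Number of the source date = 2308079.
Converting JDN 2308079 to the Gregorian calendar gives 16 March 1607 CE.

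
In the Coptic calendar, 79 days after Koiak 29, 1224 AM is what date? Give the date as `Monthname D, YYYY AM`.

Paremhat 18, 1224 AM

Counting 79 days forward from JDN 2271849 reaches JDN 2271928, which is Paremhat 18, 1224 AM.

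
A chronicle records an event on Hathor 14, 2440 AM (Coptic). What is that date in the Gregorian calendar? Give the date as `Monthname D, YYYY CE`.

November 30, 2723 CE

Both dates share Julian Day Number 2715948; in the Gregorian calendar that is 30 November 2723 CE.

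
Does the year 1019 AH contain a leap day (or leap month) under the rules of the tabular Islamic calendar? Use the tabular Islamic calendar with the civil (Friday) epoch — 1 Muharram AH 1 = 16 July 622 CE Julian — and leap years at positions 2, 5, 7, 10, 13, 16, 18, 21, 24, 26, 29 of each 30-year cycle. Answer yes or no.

Year 1019 AH is year 29 of its 30-year cycle; leap positions are 2, 5, 7, 10, 13, 16, 18, 21, 24, 26, 29, so it is a leap year (355 days).

yes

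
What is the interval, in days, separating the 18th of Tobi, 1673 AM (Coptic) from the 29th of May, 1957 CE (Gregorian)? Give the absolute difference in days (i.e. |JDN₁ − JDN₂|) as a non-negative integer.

123

First date → JDN 2435865; second date → JDN 2435988.
The interval is |2435865 − 2435988| = 123 days.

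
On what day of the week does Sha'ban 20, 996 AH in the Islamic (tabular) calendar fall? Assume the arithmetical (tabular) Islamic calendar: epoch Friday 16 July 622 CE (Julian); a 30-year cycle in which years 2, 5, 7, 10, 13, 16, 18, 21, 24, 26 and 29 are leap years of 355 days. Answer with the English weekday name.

Friday

Equivalently 15 July 1588 Gregorian, JDN 2301261.
JDN 2301261 mod 7 = 4, and JDN 0 was a Monday, so this is a Friday.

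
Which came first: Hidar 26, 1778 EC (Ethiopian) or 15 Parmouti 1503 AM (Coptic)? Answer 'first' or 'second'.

First date → JDN 2373355; second date → JDN 2373859.
JDN 2373355 < JDN 2373859, so the first date is earlier.

first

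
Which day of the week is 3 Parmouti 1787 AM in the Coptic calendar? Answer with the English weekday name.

Equivalently 11 April 2071 Gregorian, JDN 2477578.
Since JDN mod 7 = 5 (0 = Monday), the day is Saturday.

Saturday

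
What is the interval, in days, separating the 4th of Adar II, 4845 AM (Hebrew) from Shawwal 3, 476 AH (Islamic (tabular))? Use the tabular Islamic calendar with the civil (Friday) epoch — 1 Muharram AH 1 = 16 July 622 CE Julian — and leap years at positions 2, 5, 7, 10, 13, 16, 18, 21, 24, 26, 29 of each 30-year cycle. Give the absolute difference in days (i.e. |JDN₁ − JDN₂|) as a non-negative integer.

384

JDN of the first date = 2117416.
JDN of the second date = 2117032.
|2117032 − 2117416| = 384.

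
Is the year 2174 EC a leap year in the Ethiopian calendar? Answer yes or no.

2174 mod 4 = 2; in the Ethiopian calendar a year is leap when year mod 4 = 3, so it is a common year.

no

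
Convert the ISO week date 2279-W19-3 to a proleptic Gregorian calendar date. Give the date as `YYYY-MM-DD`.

2279-05-07

ISO week 1 of 2279 is the week containing the first Thursday of 2279.
Week 19, day 3 (Wednesday) lands on 2279-05-07.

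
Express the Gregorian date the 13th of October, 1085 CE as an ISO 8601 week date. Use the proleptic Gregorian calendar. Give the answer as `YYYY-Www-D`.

1085-W42-2

The weekday is Tuesday (ISO weekday 2).
That Tuesday belongs to ISO week 42 of ISO year 1085.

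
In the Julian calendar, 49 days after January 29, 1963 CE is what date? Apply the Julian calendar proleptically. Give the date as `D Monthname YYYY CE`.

19 March 1963 CE

The starting date is JDN 2438072; 2438072 + 49 = 2438121.
JDN 2438121 corresponds to 19 March 1963 CE.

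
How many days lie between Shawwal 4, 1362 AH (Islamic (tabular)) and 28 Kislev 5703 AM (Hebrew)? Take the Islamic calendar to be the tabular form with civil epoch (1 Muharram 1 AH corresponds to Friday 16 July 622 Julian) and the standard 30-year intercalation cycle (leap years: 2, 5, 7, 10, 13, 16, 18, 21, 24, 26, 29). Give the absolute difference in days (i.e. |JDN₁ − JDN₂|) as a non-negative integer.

First date → JDN 2431002; second date → JDN 2430701.
The interval is |2431002 − 2430701| = 301 days.

301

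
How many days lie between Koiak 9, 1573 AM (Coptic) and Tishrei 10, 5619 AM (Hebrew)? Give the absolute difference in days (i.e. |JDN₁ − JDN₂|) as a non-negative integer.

JDN of the first date = 2399301.
JDN of the second date = 2399941.
|2399941 − 2399301| = 640.

640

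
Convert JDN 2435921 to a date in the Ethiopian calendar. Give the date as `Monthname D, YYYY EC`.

Megabit 14, 1949 EC

JDN 2435921 is 23 March 1957 in the Gregorian calendar.
In the Ethiopian calendar that day is Megabit 14, 1949 EC.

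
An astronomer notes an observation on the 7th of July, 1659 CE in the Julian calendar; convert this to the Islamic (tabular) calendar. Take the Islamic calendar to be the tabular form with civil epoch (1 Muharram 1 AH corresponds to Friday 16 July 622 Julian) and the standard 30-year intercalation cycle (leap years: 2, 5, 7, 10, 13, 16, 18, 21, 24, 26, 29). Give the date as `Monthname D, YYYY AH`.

Shawwal 26, 1069 AH

Both dates share Julian Day Number 2327195; in the tabular Islamic calendar that is 26 Shawwal 1069 AH.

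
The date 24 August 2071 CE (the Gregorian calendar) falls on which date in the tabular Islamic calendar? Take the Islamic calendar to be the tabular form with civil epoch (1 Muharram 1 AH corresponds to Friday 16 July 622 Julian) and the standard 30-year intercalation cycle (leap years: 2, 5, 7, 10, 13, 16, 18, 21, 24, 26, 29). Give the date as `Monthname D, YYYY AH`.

Rajab 28, 1494 AH

Both dates share Julian Day Number 2477713; in the tabular Islamic calendar that is 28 Rajab 1494 AH.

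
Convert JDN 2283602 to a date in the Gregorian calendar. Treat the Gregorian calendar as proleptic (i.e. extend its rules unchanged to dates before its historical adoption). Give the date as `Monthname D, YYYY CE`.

Counting from JDN 2299161 = 15 Oct 1582 gives an offset of -15559 days.

March 10, 1540 CE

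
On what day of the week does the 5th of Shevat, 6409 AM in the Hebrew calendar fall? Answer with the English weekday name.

Wednesday

In the Gregorian calendar this is 10 January 2649 (JDN 2688597).
Since JDN mod 7 = 2 (0 = Monday), the day is Wednesday.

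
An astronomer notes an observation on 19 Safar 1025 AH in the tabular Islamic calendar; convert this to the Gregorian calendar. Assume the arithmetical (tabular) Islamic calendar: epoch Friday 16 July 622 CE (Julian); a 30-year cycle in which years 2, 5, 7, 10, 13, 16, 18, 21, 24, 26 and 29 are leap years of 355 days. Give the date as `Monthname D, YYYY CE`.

March 8, 1616 CE

Julian Day Number of the source date = 2311359.
Converting JDN 2311359 to the Gregorian calendar gives 8 March 1616 CE.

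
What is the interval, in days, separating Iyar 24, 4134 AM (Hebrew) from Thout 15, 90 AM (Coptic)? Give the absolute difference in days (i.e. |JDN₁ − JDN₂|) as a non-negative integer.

252

First date → JDN 1857803; second date → JDN 1857551.
The interval is |1857803 − 1857551| = 252 days.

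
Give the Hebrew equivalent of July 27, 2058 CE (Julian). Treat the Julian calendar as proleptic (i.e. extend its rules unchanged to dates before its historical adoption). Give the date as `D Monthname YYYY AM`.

19 Av 5818 AM

Julian Day Number of the source date = 2472950.
Converting JDN 2472950 to the Hebrew calendar gives 19 Av 5818 AM.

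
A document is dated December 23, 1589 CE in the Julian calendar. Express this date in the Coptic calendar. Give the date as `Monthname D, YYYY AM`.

Koiak 27, 1306 AM

The source date corresponds to 2 January 1590 in the Gregorian calendar (JDN 2301797).
That day falls on 27 Koiak 1306 AM in the Coptic calendar.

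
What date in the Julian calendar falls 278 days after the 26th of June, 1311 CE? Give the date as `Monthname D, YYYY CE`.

Counting 278 days forward from JDN 2200077 reaches JDN 2200355, which is March 30, 1312 CE.

March 30, 1312 CE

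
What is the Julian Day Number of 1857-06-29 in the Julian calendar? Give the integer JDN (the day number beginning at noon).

2399507

Equivalently 11 July 1857 (Gregorian).
JDN 2400001 is 17 November 1858 CE (Gregorian), MJD 0; the target day is −494 days from there, so JDN = 2399507.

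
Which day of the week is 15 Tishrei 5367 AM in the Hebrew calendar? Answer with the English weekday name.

Equivalently 16 October 1606 Gregorian, JDN 2307928.
2307928 ≡ 0 (mod 7); counting from Monday = 0 gives Monday.

Monday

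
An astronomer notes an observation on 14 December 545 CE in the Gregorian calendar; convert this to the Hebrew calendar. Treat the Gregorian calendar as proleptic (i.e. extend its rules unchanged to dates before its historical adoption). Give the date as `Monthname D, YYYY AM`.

Both dates share Julian Day Number 1920465; in the Hebrew calendar that is 21 Kislev 4306 AM.

Kislev 21, 4306 AM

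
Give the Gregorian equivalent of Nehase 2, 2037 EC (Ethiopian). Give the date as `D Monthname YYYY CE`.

Julian Day Number of the source date = 2468201.
Converting JDN 2468201 to the Gregorian calendar gives 8 August 2045 CE.

8 August 2045 CE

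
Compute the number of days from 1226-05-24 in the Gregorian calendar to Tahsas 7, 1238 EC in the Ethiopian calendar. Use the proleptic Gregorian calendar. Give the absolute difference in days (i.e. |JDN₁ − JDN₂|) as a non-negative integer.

7140

First date → JDN 2168991; second date → JDN 2176131.
The interval is |2168991 − 2176131| = 7140 days.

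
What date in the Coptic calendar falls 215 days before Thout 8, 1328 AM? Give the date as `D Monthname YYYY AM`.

9 Meshir 1327 AM

Counting 215 days back from JDN 2309724 reaches JDN 2309509, which is 9 Meshir 1327 AM.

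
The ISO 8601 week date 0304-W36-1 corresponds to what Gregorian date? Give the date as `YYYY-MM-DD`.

ISO week 1 of 304 is the week containing the first Thursday of 304.
Week 36, day 1 (Monday) lands on 0304-09-05.

0304-09-05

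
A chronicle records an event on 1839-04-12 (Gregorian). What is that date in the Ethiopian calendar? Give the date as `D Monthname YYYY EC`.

Julian Day Number of the source date = 2392842.
Converting JDN 2392842 to the Ethiopian calendar gives 5 Miyazya 1831 EC.

5 Miyazya 1831 EC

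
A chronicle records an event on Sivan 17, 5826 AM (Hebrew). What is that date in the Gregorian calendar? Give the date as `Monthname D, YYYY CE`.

June 10, 2066 CE

Both dates share Julian Day Number 2475812; in the Gregorian calendar that is 10 June 2066 CE.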